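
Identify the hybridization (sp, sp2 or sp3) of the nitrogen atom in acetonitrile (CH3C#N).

N has one σ bond and one lone pair: steric number 2 → sp.

sp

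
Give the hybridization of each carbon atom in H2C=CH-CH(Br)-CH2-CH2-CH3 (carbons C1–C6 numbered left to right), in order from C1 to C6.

C1 sp2, C2 sp2, C3 sp3, C4 sp3, C5 sp3, C6 sp3

C1 has 3 σ bonds, plus one π bond: steric number 3 → sp2.
C2 (3 σ bonds, plus one π bond) has steric number 3: sp2.
C3 has 4 σ bonds: steric number 4 → sp3.
C4: 4 σ bonds; 4 regions of electron density → sp3.
C5 — 4 σ bonds. Steric number 4, so sp3.
C6 is sp3: 4 σ bonds, 4 electron-density regions.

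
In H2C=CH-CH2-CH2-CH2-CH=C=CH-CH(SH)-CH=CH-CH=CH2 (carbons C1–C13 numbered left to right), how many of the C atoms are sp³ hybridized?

4

C1: sp2
C2: sp2
C3: sp3 ✓
C4: sp3 ✓
C5: sp3 ✓
C6: sp2
C7: sp
C8: sp2
C9: sp3 ✓
C10: sp2
C11: sp2
C12: sp2
C13: sp2
C3, C4, C5, C9 → 4 sp3 carbons.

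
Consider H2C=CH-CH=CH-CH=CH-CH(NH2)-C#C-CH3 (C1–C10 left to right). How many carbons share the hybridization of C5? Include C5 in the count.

C5 is sp2 (one π bond).
C1: sp2 ✓
C2: sp2 ✓
C3: sp2 ✓
C4: sp2 ✓
C5: sp2 ✓
C6: sp2 ✓
C7: sp3
C8: sp
C9: sp
C10: sp3
6 carbons are sp2.

6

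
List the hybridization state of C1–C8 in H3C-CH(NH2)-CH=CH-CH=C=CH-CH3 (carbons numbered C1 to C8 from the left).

C1: 4 σ bonds; 4 regions of electron density → sp3.
C2 has 4 σ bonds: steric number 4 → sp3.
C3 (3 σ bonds, plus one π bond) has steric number 3: sp2.
C4 is sp2: 3 σ bonds, plus one π bond, 3 electron-density regions.
C5 has 3 σ bonds, plus one π bond: steric number 3 → sp2.
C6 is sp: 2 σ bonds, plus two π bonds, 2 electron-density regions.
C7 carries 3 σ bonds, plus one π bond, giving a steric number of 3, so it is sp2.
C8 has 4 σ bonds: steric number 4 → sp3.

C1 sp3, C2 sp3, C3 sp2, C4 sp2, C5 sp2, C6 sp, C7 sp2, C8 sp3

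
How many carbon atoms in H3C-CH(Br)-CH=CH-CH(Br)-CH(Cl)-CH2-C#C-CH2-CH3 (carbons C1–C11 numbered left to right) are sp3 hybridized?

7

C1: sp3 ✓
C2: sp3 ✓
C3: sp2
C4: sp2
C5: sp3 ✓
C6: sp3 ✓
C7: sp3 ✓
C8: sp
C9: sp
C10: sp3 ✓
C11: sp3 ✓
C1, C2, C5, C6, C7, C10, C11 → 7 sp3 carbons.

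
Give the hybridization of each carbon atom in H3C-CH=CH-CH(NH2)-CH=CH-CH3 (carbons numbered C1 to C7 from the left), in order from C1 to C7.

C1 sp3, C2 sp2, C3 sp2, C4 sp3, C5 sp2, C6 sp2, C7 sp3

C1 is sp3: 4 σ bonds, 4 electron-density regions.
C2 — 3 σ bonds, plus one π bond. Steric number 3, so sp2.
C3: 3 σ bonds, plus one π bond — 3 electron domains, sp2.
C4 (4 σ bonds) has steric number 4: sp3.
C5 carries 3 σ bonds, plus one π bond, giving a steric number of 3, so it is sp2.
C6: 3 σ bonds, plus one π bond — 3 electron domains, sp2.
C7 is sp3: 4 σ bonds, 4 electron-density regions.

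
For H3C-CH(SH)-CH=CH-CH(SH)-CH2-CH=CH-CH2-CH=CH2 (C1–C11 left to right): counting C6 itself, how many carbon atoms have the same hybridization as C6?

C6 is sp3 (only σ bonds).
C1: sp3 ✓
C2: sp3 ✓
C3: sp2
C4: sp2
C5: sp3 ✓
C6: sp3 ✓
C7: sp2
C8: sp2
C9: sp3 ✓
C10: sp2
C11: sp2
5 carbons are sp3.

5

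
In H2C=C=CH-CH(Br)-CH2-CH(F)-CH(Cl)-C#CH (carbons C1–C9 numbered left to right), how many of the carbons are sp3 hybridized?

C1: sp2
C2: sp
C3: sp2
C4: sp3 ✓
C5: sp3 ✓
C6: sp3 ✓
C7: sp3 ✓
C8: sp
C9: sp
C4, C5, C6, C7 → 4 sp3 carbons.

4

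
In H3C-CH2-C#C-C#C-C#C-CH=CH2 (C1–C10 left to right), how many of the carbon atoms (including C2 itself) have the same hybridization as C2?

C2 is sp3 (only σ bonds).
C1: sp3 ✓
C2: sp3 ✓
C3: sp
C4: sp
C5: sp
C6: sp
C7: sp
C8: sp
C9: sp2
C10: sp2
2 carbons are sp3.

2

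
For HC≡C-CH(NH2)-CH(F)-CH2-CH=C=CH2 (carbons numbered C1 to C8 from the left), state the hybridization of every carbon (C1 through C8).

C1 sp, C2 sp, C3 sp3, C4 sp3, C5 sp3, C6 sp2, C7 sp, C8 sp2

C1: 2 σ bonds, plus two π bonds — 2 electron domains, sp.
C2 — 2 σ bonds, plus two π bonds. Steric number 2, so sp.
C3 — 4 σ bonds. Steric number 4, so sp3.
C4: 4 σ bonds — 4 electron domains, sp3.
C5 — 4 σ bonds. Steric number 4, so sp3.
C6: 3 σ bonds, plus one π bond; 3 regions of electron density → sp2.
C7 has 2 σ bonds, plus two π bonds: steric number 2 → sp.
C8 has 3 σ bonds, plus one π bond: steric number 3 → sp2.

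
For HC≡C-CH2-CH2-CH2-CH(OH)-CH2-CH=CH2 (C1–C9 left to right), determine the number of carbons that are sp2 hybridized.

2

C1: sp
C2: sp
C3: sp3
C4: sp3
C5: sp3
C6: sp3
C7: sp3
C8: sp2 ✓
C9: sp2 ✓
C8, C9 → 2 sp2 carbons.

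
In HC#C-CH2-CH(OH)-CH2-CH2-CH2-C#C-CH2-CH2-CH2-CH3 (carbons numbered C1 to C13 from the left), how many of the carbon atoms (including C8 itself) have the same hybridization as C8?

C8 is sp (two π bonds).
C1: sp ✓
C2: sp ✓
C3: sp3
C4: sp3
C5: sp3
C6: sp3
C7: sp3
C8: sp ✓
C9: sp ✓
C10: sp3
C11: sp3
C12: sp3
C13: sp3
4 carbons are sp.

4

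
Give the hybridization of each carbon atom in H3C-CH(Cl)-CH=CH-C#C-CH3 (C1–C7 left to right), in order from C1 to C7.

C1 (4 σ bonds) has steric number 4: sp3.
C2 carries 4 σ bonds, giving a steric number of 4, so it is sp3.
C3 (3 σ bonds, plus one π bond) has steric number 3: sp2.
C4: 3 σ bonds, plus one π bond; 3 regions of electron density → sp2.
C5 carries 2 σ bonds, plus two π bonds, giving a steric number of 2, so it is sp.
C6 — 2 σ bonds, plus two π bonds. Steric number 2, so sp.
C7 has 4 σ bonds: steric number 4 → sp3.

C1 sp3, C2 sp3, C3 sp2, C4 sp2, C5 sp, C6 sp, C7 sp3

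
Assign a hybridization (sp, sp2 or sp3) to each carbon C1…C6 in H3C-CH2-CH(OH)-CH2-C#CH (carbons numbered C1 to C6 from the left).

C1 sp3, C2 sp3, C3 sp3, C4 sp3, C5 sp, C6 sp

C1 — 4 σ bonds. Steric number 4, so sp3.
C2 has 4 σ bonds: steric number 4 → sp3.
C3: 4 σ bonds — 4 electron domains, sp3.
C4 has 4 σ bonds: steric number 4 → sp3.
C5: 2 σ bonds, plus two π bonds — 2 electron domains, sp.
C6 (2 σ bonds, plus two π bonds) has steric number 2: sp.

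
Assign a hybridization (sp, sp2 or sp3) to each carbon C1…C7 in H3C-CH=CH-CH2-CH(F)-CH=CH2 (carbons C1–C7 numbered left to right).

C1 sp3, C2 sp2, C3 sp2, C4 sp3, C5 sp3, C6 sp2, C7 sp2

C1 (4 σ bonds) has steric number 4: sp3.
C2 — 3 σ bonds, plus one π bond. Steric number 3, so sp2.
C3 carries 3 σ bonds, plus one π bond, giving a steric number of 3, so it is sp2.
C4 (4 σ bonds) has steric number 4: sp3.
C5 carries 4 σ bonds, giving a steric number of 4, so it is sp3.
C6 has 3 σ bonds, plus one π bond: steric number 3 → sp2.
C7 is sp2: 3 σ bonds, plus one π bond, 3 electron-density regions.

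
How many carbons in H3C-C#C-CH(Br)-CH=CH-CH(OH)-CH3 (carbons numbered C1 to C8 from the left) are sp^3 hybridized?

4

C1: sp3 ✓
C2: sp
C3: sp
C4: sp3 ✓
C5: sp2
C6: sp2
C7: sp3 ✓
C8: sp3 ✓
C1, C4, C7, C8 → 4 sp3 carbons.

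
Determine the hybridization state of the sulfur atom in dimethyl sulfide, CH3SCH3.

The sulfur atom has 2 σ bonds and 2 lone pairs: steric number 4 → sp3.

sp³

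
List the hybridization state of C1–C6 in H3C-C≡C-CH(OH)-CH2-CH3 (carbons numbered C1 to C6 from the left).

C1 sp3, C2 sp, C3 sp, C4 sp3, C5 sp3, C6 sp3

C1 has 4 σ bonds: steric number 4 → sp3.
C2 — 2 σ bonds, plus two π bonds. Steric number 2, so sp.
C3 is sp: 2 σ bonds, plus two π bonds, 2 electron-density regions.
C4: 4 σ bonds; 4 regions of electron density → sp3.
C5: 4 σ bonds; 4 regions of electron density → sp3.
C6 carries 4 σ bonds, giving a steric number of 4, so it is sp3.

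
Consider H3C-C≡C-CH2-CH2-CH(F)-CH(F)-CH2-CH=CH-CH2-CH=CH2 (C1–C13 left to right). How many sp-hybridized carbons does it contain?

2

C1: sp3
C2: sp ✓
C3: sp ✓
C4: sp3
C5: sp3
C6: sp3
C7: sp3
C8: sp3
C9: sp2
C10: sp2
C11: sp3
C12: sp2
C13: sp2
C2, C3 → 2 sp carbons.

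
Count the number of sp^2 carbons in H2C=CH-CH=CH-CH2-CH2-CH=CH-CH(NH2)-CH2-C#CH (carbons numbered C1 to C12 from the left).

C1: sp2 ✓
C2: sp2 ✓
C3: sp2 ✓
C4: sp2 ✓
C5: sp3
C6: sp3
C7: sp2 ✓
C8: sp2 ✓
C9: sp3
C10: sp3
C11: sp
C12: sp
C1, C2, C3, C4, C7, C8 → 6 sp2 carbons.

6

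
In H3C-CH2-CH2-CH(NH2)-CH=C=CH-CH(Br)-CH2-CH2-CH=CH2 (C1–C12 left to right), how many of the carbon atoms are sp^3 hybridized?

7

C1: sp3 ✓
C2: sp3 ✓
C3: sp3 ✓
C4: sp3 ✓
C5: sp2
C6: sp
C7: sp2
C8: sp3 ✓
C9: sp3 ✓
C10: sp3 ✓
C11: sp2
C12: sp2
C1, C2, C3, C4, C8, C9, C10 → 7 sp3 carbons.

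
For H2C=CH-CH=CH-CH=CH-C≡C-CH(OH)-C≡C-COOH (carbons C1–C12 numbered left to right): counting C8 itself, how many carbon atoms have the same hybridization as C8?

4

C8 is sp (two π bonds).
C1: sp2
C2: sp2
C3: sp2
C4: sp2
C5: sp2
C6: sp2
C7: sp ✓
C8: sp ✓
C9: sp3
C10: sp ✓
C11: sp ✓
C12: sp2
4 carbons are sp.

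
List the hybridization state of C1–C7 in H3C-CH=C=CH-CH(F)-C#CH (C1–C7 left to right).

C1 sp3, C2 sp2, C3 sp, C4 sp2, C5 sp3, C6 sp, C7 sp

C1 carries 4 σ bonds, giving a steric number of 4, so it is sp3.
C2 (3 σ bonds, plus one π bond) has steric number 3: sp2.
C3 (2 σ bonds, plus two π bonds) has steric number 2: sp.
C4 has 3 σ bonds, plus one π bond: steric number 3 → sp2.
C5 is sp3: 4 σ bonds, 4 electron-density regions.
C6: 2 σ bonds, plus two π bonds — 2 electron domains, sp.
C7 carries 2 σ bonds, plus two π bonds, giving a steric number of 2, so it is sp.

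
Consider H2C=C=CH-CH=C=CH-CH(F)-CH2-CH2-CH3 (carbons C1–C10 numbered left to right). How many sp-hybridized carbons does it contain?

2

C1: sp2
C2: sp ✓
C3: sp2
C4: sp2
C5: sp ✓
C6: sp2
C7: sp3
C8: sp3
C9: sp3
C10: sp3
C2, C5 → 2 sp carbons.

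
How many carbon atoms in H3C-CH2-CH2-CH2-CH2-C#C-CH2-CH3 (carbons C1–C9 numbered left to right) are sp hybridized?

C1: sp3
C2: sp3
C3: sp3
C4: sp3
C5: sp3
C6: sp ✓
C7: sp ✓
C8: sp3
C9: sp3
C6, C7 → 2 sp carbons.

2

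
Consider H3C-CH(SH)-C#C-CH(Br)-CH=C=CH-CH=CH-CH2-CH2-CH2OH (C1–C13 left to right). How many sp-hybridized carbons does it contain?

C1: sp3
C2: sp3
C3: sp ✓
C4: sp ✓
C5: sp3
C6: sp2
C7: sp ✓
C8: sp2
C9: sp2
C10: sp2
C11: sp3
C12: sp3
C13: sp3
C3, C4, C7 → 3 sp carbons.

3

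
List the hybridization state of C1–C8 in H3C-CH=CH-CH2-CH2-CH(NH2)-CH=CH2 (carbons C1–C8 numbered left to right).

C1: 4 σ bonds — 4 electron domains, sp3.
C2 — 3 σ bonds, plus one π bond. Steric number 3, so sp2.
C3 (3 σ bonds, plus one π bond) has steric number 3: sp2.
C4: 4 σ bonds; 4 regions of electron density → sp3.
C5: 4 σ bonds; 4 regions of electron density → sp3.
C6: 4 σ bonds — 4 electron domains, sp3.
C7 carries 3 σ bonds, plus one π bond, giving a steric number of 3, so it is sp2.
C8 has 3 σ bonds, plus one π bond: steric number 3 → sp2.

C1 sp3, C2 sp2, C3 sp2, C4 sp3, C5 sp3, C6 sp3, C7 sp2, C8 sp2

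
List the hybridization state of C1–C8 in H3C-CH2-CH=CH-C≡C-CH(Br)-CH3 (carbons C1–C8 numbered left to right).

C1 (4 σ bonds) has steric number 4: sp3.
C2 is sp3: 4 σ bonds, 4 electron-density regions.
C3 is sp2: 3 σ bonds, plus one π bond, 3 electron-density regions.
C4 carries 3 σ bonds, plus one π bond, giving a steric number of 3, so it is sp2.
C5 (2 σ bonds, plus two π bonds) has steric number 2: sp.
C6: 2 σ bonds, plus two π bonds; 2 regions of electron density → sp.
C7 carries 4 σ bonds, giving a steric number of 4, so it is sp3.
C8 carries 4 σ bonds, giving a steric number of 4, so it is sp3.

C1 sp3, C2 sp3, C3 sp2, C4 sp2, C5 sp, C6 sp, C7 sp3, C8 sp3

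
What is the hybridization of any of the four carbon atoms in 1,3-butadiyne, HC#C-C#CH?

sp

Every carbon is part of a C≡C triple bond: two σ regions → sp.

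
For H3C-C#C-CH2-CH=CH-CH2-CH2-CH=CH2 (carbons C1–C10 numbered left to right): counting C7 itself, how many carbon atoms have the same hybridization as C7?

4

C7 is sp3 (only σ bonds).
C1: sp3 ✓
C2: sp
C3: sp
C4: sp3 ✓
C5: sp2
C6: sp2
C7: sp3 ✓
C8: sp3 ✓
C9: sp2
C10: sp2
4 carbons are sp3.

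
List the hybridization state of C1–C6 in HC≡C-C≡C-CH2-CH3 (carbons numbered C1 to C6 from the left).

C1 sp, C2 sp, C3 sp, C4 sp, C5 sp3, C6 sp3

C1 (2 σ bonds, plus two π bonds) has steric number 2: sp.
C2 carries 2 σ bonds, plus two π bonds, giving a steric number of 2, so it is sp.
C3 carries 2 σ bonds, plus two π bonds, giving a steric number of 2, so it is sp.
C4 (2 σ bonds, plus two π bonds) has steric number 2: sp.
C5 carries 4 σ bonds, giving a steric number of 4, so it is sp3.
C6 has 4 σ bonds: steric number 4 → sp3.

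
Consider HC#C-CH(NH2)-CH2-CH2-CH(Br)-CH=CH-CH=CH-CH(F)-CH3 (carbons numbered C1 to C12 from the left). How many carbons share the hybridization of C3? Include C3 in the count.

6

C3 is sp3 (only σ bonds).
C1: sp
C2: sp
C3: sp3 ✓
C4: sp3 ✓
C5: sp3 ✓
C6: sp3 ✓
C7: sp2
C8: sp2
C9: sp2
C10: sp2
C11: sp3 ✓
C12: sp3 ✓
6 carbons are sp3.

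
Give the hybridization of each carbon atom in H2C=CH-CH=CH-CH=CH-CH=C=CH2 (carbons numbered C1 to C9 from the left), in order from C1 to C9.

C1: 3 σ bonds, plus one π bond — 3 electron domains, sp2.
C2 is sp2: 3 σ bonds, plus one π bond, 3 electron-density regions.
C3 (3 σ bonds, plus one π bond) has steric number 3: sp2.
C4 has 3 σ bonds, plus one π bond: steric number 3 → sp2.
C5 is sp2: 3 σ bonds, plus one π bond, 3 electron-density regions.
C6 — 3 σ bonds, plus one π bond. Steric number 3, so sp2.
C7 is sp2: 3 σ bonds, plus one π bond, 3 electron-density regions.
C8 carries 2 σ bonds, plus two π bonds, giving a steric number of 2, so it is sp.
C9: 3 σ bonds, plus one π bond — 3 electron domains, sp2.

C1 sp2, C2 sp2, C3 sp2, C4 sp2, C5 sp2, C6 sp2, C7 sp2, C8 sp, C9 sp2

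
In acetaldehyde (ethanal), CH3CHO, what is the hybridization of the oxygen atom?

The oxygen atom is sp2: 1 σ bond and 2 lone pairs, plus one π bond, 3 electron-density regions.

sp2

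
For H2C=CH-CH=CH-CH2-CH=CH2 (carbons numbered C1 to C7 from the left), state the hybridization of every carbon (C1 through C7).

C1 sp2, C2 sp2, C3 sp2, C4 sp2, C5 sp3, C6 sp2, C7 sp2

C1 has 3 σ bonds, plus one π bond: steric number 3 → sp2.
C2 is sp2: 3 σ bonds, plus one π bond, 3 electron-density regions.
C3 has 3 σ bonds, plus one π bond: steric number 3 → sp2.
C4 (3 σ bonds, plus one π bond) has steric number 3: sp2.
C5 has 4 σ bonds: steric number 4 → sp3.
C6 is sp2: 3 σ bonds, plus one π bond, 3 electron-density regions.
C7 — 3 σ bonds, plus one π bond. Steric number 3, so sp2.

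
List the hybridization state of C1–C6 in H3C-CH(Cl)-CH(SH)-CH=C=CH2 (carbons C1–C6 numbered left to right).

C1 sp3, C2 sp3, C3 sp3, C4 sp2, C5 sp, C6 sp2

C1 — 4 σ bonds. Steric number 4, so sp3.
C2: 4 σ bonds; 4 regions of electron density → sp3.
C3 — 4 σ bonds. Steric number 4, so sp3.
C4 is sp2: 3 σ bonds, plus one π bond, 3 electron-density regions.
C5 (2 σ bonds, plus two π bonds) has steric number 2: sp.
C6: 3 σ bonds, plus one π bond — 3 electron domains, sp2.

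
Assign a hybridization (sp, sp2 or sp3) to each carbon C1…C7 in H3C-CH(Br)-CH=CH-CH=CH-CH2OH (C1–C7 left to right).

C1: 4 σ bonds; 4 regions of electron density → sp3.
C2 — 4 σ bonds. Steric number 4, so sp3.
C3: 3 σ bonds, plus one π bond — 3 electron domains, sp2.
C4 is sp2: 3 σ bonds, plus one π bond, 3 electron-density regions.
C5 carries 3 σ bonds, plus one π bond, giving a steric number of 3, so it is sp2.
C6 has 3 σ bonds, plus one π bond: steric number 3 → sp2.
C7 has 4 σ bonds: steric number 4 → sp3.

C1 sp3, C2 sp3, C3 sp2, C4 sp2, C5 sp2, C6 sp2, C7 sp3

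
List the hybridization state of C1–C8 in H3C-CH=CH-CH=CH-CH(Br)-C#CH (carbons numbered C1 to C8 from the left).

C1 sp3, C2 sp2, C3 sp2, C4 sp2, C5 sp2, C6 sp3, C7 sp, C8 sp

C1 is sp3: 4 σ bonds, 4 electron-density regions.
C2 is sp2: 3 σ bonds, plus one π bond, 3 electron-density regions.
C3 carries 3 σ bonds, plus one π bond, giving a steric number of 3, so it is sp2.
C4 (3 σ bonds, plus one π bond) has steric number 3: sp2.
C5: 3 σ bonds, plus one π bond; 3 regions of electron density → sp2.
C6 has 4 σ bonds: steric number 4 → sp3.
C7: 2 σ bonds, plus two π bonds; 2 regions of electron density → sp.
C8: 2 σ bonds, plus two π bonds; 2 regions of electron density → sp.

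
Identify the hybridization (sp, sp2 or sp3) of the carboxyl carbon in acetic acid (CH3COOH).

The carboxyl carbon is sp2: 3 σ bonds, plus one π bond, 3 electron-density regions.

sp2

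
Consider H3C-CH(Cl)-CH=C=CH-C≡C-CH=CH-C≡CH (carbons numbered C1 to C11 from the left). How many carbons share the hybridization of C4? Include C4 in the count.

C4 is sp (two π bonds).
C1: sp3
C2: sp3
C3: sp2
C4: sp ✓
C5: sp2
C6: sp ✓
C7: sp ✓
C8: sp2
C9: sp2
C10: sp ✓
C11: sp ✓
5 carbons are sp.

5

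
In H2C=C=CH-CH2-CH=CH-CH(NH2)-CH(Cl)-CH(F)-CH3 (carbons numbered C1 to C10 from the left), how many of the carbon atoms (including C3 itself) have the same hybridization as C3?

4

C3 is sp2 (one π bond).
C1: sp2 ✓
C2: sp
C3: sp2 ✓
C4: sp3
C5: sp2 ✓
C6: sp2 ✓
C7: sp3
C8: sp3
C9: sp3
C10: sp3
4 carbons are sp2.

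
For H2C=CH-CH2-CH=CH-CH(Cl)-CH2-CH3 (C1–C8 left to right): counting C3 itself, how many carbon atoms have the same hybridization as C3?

4

C3 is sp3 (only σ bonds).
C1: sp2
C2: sp2
C3: sp3 ✓
C4: sp2
C5: sp2
C6: sp3 ✓
C7: sp3 ✓
C8: sp3 ✓
4 carbons are sp3.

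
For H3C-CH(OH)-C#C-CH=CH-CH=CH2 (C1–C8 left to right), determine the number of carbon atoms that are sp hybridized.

C1: sp3
C2: sp3
C3: sp ✓
C4: sp ✓
C5: sp2
C6: sp2
C7: sp2
C8: sp2
C3, C4 → 2 sp carbons.

2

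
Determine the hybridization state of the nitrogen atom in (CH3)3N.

The nitrogen atom — 3 σ bonds and 1 lone pair. Steric number 4, so sp3.

sp^3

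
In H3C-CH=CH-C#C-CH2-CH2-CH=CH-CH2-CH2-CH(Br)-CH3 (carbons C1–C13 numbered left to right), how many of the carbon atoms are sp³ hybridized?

7

C1: sp3 ✓
C2: sp2
C3: sp2
C4: sp
C5: sp
C6: sp3 ✓
C7: sp3 ✓
C8: sp2
C9: sp2
C10: sp3 ✓
C11: sp3 ✓
C12: sp3 ✓
C13: sp3 ✓
C1, C6, C7, C10, C11, C12, C13 → 7 sp3 carbons.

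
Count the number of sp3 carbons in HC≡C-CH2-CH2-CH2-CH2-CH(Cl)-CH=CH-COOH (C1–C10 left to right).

C1: sp
C2: sp
C3: sp3 ✓
C4: sp3 ✓
C5: sp3 ✓
C6: sp3 ✓
C7: sp3 ✓
C8: sp2
C9: sp2
C10: sp2
C3, C4, C5, C6, C7 → 5 sp3 carbons.

5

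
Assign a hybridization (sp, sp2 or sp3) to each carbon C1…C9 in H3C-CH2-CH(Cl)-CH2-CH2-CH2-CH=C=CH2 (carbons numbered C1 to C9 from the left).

C1 (4 σ bonds) has steric number 4: sp3.
C2 — 4 σ bonds. Steric number 4, so sp3.
C3 has 4 σ bonds: steric number 4 → sp3.
C4 (4 σ bonds) has steric number 4: sp3.
C5 — 4 σ bonds. Steric number 4, so sp3.
C6 — 4 σ bonds. Steric number 4, so sp3.
C7 is sp2: 3 σ bonds, plus one π bond, 3 electron-density regions.
C8 carries 2 σ bonds, plus two π bonds, giving a steric number of 2, so it is sp.
C9 is sp2: 3 σ bonds, plus one π bond, 3 electron-density regions.

C1 sp3, C2 sp3, C3 sp3, C4 sp3, C5 sp3, C6 sp3, C7 sp2, C8 sp, C9 sp2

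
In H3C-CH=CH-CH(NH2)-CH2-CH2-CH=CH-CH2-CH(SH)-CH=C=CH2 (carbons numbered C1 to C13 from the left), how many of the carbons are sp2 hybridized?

C1: sp3
C2: sp2 ✓
C3: sp2 ✓
C4: sp3
C5: sp3
C6: sp3
C7: sp2 ✓
C8: sp2 ✓
C9: sp3
C10: sp3
C11: sp2 ✓
C12: sp
C13: sp2 ✓
C2, C3, C7, C8, C11, C13 → 6 sp2 carbons.

6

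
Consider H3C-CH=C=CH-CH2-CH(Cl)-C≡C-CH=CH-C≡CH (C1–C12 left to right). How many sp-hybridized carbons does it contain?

C1: sp3
C2: sp2
C3: sp ✓
C4: sp2
C5: sp3
C6: sp3
C7: sp ✓
C8: sp ✓
C9: sp2
C10: sp2
C11: sp ✓
C12: sp ✓
C3, C7, C8, C11, C12 → 5 sp carbons.

5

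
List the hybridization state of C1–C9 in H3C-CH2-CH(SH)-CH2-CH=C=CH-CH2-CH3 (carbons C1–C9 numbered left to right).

C1 sp3, C2 sp3, C3 sp3, C4 sp3, C5 sp2, C6 sp, C7 sp2, C8 sp3, C9 sp3

C1 has 4 σ bonds: steric number 4 → sp3.
C2 is sp3: 4 σ bonds, 4 electron-density regions.
C3 has 4 σ bonds: steric number 4 → sp3.
C4: 4 σ bonds — 4 electron domains, sp3.
C5 (3 σ bonds, plus one π bond) has steric number 3: sp2.
C6 carries 2 σ bonds, plus two π bonds, giving a steric number of 2, so it is sp.
C7 has 3 σ bonds, plus one π bond: steric number 3 → sp2.
C8: 4 σ bonds — 4 electron domains, sp3.
C9: 4 σ bonds; 4 regions of electron density → sp3.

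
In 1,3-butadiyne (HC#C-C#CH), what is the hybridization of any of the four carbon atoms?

Every carbon is part of a C≡C triple bond: two σ regions → sp.

sp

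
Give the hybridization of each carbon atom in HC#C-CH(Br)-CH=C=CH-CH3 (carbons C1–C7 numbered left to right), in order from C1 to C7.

C1 — 2 σ bonds, plus two π bonds. Steric number 2, so sp.
C2: 2 σ bonds, plus two π bonds; 2 regions of electron density → sp.
C3 (4 σ bonds) has steric number 4: sp3.
C4 has 3 σ bonds, plus one π bond: steric number 3 → sp2.
C5 — 2 σ bonds, plus two π bonds. Steric number 2, so sp.
C6 is sp2: 3 σ bonds, plus one π bond, 3 electron-density regions.
C7 has 4 σ bonds: steric number 4 → sp3.

C1 sp, C2 sp, C3 sp3, C4 sp2, C5 sp, C6 sp2, C7 sp3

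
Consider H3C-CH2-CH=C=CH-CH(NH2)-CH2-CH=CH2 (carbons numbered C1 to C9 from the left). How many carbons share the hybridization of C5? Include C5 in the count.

C5 is sp2 (one π bond).
C1: sp3
C2: sp3
C3: sp2 ✓
C4: sp
C5: sp2 ✓
C6: sp3
C7: sp3
C8: sp2 ✓
C9: sp2 ✓
4 carbons are sp2.

4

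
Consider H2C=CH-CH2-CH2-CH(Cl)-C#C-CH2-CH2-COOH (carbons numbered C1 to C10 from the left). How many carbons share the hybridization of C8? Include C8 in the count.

C8 is sp3 (only σ bonds).
C1: sp2
C2: sp2
C3: sp3 ✓
C4: sp3 ✓
C5: sp3 ✓
C6: sp
C7: sp
C8: sp3 ✓
C9: sp3 ✓
C10: sp2
5 carbons are sp3.

5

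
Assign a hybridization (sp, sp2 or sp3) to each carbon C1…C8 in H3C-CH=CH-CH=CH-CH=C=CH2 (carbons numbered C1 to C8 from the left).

C1 (4 σ bonds) has steric number 4: sp3.
C2 — 3 σ bonds, plus one π bond. Steric number 3, so sp2.
C3: 3 σ bonds, plus one π bond — 3 electron domains, sp2.
C4 has 3 σ bonds, plus one π bond: steric number 3 → sp2.
C5 is sp2: 3 σ bonds, plus one π bond, 3 electron-density regions.
C6 (3 σ bonds, plus one π bond) has steric number 3: sp2.
C7 (2 σ bonds, plus two π bonds) has steric number 2: sp.
C8: 3 σ bonds, plus one π bond; 3 regions of electron density → sp2.

C1 sp3, C2 sp2, C3 sp2, C4 sp2, C5 sp2, C6 sp2, C7 sp, C8 sp2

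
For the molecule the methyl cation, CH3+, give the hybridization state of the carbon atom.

Three σ bonds to H, empty p orbital → sp2, trigonal planar.

sp²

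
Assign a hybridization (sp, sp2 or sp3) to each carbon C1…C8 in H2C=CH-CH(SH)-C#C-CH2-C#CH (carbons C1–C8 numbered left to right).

C1 sp2, C2 sp2, C3 sp3, C4 sp, C5 sp, C6 sp3, C7 sp, C8 sp

C1 has 3 σ bonds, plus one π bond: steric number 3 → sp2.
C2 carries 3 σ bonds, plus one π bond, giving a steric number of 3, so it is sp2.
C3 is sp3: 4 σ bonds, 4 electron-density regions.
C4 — 2 σ bonds, plus two π bonds. Steric number 2, so sp.
C5 carries 2 σ bonds, plus two π bonds, giving a steric number of 2, so it is sp.
C6 (4 σ bonds) has steric number 4: sp3.
C7 — 2 σ bonds, plus two π bonds. Steric number 2, so sp.
C8 (2 σ bonds, plus two π bonds) has steric number 2: sp.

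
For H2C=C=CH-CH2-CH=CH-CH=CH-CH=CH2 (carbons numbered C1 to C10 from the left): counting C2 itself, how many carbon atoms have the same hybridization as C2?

C2 is sp (two π bonds).
C1: sp2
C2: sp ✓
C3: sp2
C4: sp3
C5: sp2
C6: sp2
C7: sp2
C8: sp2
C9: sp2
C10: sp2
1 carbon is sp.

1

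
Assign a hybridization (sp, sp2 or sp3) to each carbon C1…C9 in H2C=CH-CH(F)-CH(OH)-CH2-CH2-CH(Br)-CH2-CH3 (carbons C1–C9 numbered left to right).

C1 sp2, C2 sp2, C3 sp3, C4 sp3, C5 sp3, C6 sp3, C7 sp3, C8 sp3, C9 sp3

C1 has 3 σ bonds, plus one π bond: steric number 3 → sp2.
C2: 3 σ bonds, plus one π bond — 3 electron domains, sp2.
C3 — 4 σ bonds. Steric number 4, so sp3.
C4 (4 σ bonds) has steric number 4: sp3.
C5 has 4 σ bonds: steric number 4 → sp3.
C6 is sp3: 4 σ bonds, 4 electron-density regions.
C7 is sp3: 4 σ bonds, 4 electron-density regions.
C8: 4 σ bonds — 4 electron domains, sp3.
C9 (4 σ bonds) has steric number 4: sp3.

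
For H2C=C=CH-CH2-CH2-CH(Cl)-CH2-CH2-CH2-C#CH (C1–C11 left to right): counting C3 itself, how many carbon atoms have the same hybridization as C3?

C3 is sp2 (one π bond).
C1: sp2 ✓
C2: sp
C3: sp2 ✓
C4: sp3
C5: sp3
C6: sp3
C7: sp3
C8: sp3
C9: sp3
C10: sp
C11: sp
2 carbons are sp2.

2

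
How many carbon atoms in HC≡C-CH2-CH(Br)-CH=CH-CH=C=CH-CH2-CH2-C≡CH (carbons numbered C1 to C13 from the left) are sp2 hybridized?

C1: sp
C2: sp
C3: sp3
C4: sp3
C5: sp2 ✓
C6: sp2 ✓
C7: sp2 ✓
C8: sp
C9: sp2 ✓
C10: sp3
C11: sp3
C12: sp
C13: sp
C5, C6, C7, C9 → 4 sp2 carbons.

4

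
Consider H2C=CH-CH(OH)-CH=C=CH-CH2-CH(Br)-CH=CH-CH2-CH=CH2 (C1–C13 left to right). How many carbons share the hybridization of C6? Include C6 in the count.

8

C6 is sp2 (one π bond).
C1: sp2 ✓
C2: sp2 ✓
C3: sp3
C4: sp2 ✓
C5: sp
C6: sp2 ✓
C7: sp3
C8: sp3
C9: sp2 ✓
C10: sp2 ✓
C11: sp3
C12: sp2 ✓
C13: sp2 ✓
8 carbons are sp2.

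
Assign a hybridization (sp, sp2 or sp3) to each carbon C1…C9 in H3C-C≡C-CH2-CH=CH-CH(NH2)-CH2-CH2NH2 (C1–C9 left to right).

C1 sp3, C2 sp, C3 sp, C4 sp3, C5 sp2, C6 sp2, C7 sp3, C8 sp3, C9 sp3

C1 carries 4 σ bonds, giving a steric number of 4, so it is sp3.
C2 carries 2 σ bonds, plus two π bonds, giving a steric number of 2, so it is sp.
C3: 2 σ bonds, plus two π bonds — 2 electron domains, sp.
C4 carries 4 σ bonds, giving a steric number of 4, so it is sp3.
C5 is sp2: 3 σ bonds, plus one π bond, 3 electron-density regions.
C6 has 3 σ bonds, plus one π bond: steric number 3 → sp2.
C7 is sp3: 4 σ bonds, 4 electron-density regions.
C8 (4 σ bonds) has steric number 4: sp3.
C9 — 4 σ bonds. Steric number 4, so sp3.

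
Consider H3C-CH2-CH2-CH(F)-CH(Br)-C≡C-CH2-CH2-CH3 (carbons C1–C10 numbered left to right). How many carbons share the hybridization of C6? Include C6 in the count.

C6 is sp (two π bonds).
C1: sp3
C2: sp3
C3: sp3
C4: sp3
C5: sp3
C6: sp ✓
C7: sp ✓
C8: sp3
C9: sp3
C10: sp3
2 carbons are sp.

2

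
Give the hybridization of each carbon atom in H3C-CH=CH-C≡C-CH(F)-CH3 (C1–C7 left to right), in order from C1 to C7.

C1 sp3, C2 sp2, C3 sp2, C4 sp, C5 sp, C6 sp3, C7 sp3

C1 is sp3: 4 σ bonds, 4 electron-density regions.
C2 carries 3 σ bonds, plus one π bond, giving a steric number of 3, so it is sp2.
C3 carries 3 σ bonds, plus one π bond, giving a steric number of 3, so it is sp2.
C4: 2 σ bonds, plus two π bonds — 2 electron domains, sp.
C5 is sp: 2 σ bonds, plus two π bonds, 2 electron-density regions.
C6 — 4 σ bonds. Steric number 4, so sp3.
C7: 4 σ bonds; 4 regions of electron density → sp3.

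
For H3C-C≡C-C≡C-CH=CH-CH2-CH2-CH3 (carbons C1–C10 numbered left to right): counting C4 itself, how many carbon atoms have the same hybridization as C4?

4

C4 is sp (two π bonds).
C1: sp3
C2: sp ✓
C3: sp ✓
C4: sp ✓
C5: sp ✓
C6: sp2
C7: sp2
C8: sp3
C9: sp3
C10: sp3
4 carbons are sp.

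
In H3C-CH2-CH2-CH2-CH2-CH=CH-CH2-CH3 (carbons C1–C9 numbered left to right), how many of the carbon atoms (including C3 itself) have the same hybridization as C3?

C3 is sp3 (only σ bonds).
C1: sp3 ✓
C2: sp3 ✓
C3: sp3 ✓
C4: sp3 ✓
C5: sp3 ✓
C6: sp2
C7: sp2
C8: sp3 ✓
C9: sp3 ✓
7 carbons are sp3.

7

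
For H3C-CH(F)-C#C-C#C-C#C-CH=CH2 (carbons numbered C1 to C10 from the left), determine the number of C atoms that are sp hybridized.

6

C1: sp3
C2: sp3
C3: sp ✓
C4: sp ✓
C5: sp ✓
C6: sp ✓
C7: sp ✓
C8: sp ✓
C9: sp2
C10: sp2
C3, C4, C5, C6, C7, C8 → 6 sp carbons.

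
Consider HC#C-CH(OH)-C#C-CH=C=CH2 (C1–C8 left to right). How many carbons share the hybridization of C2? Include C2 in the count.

5

C2 is sp (two π bonds).
C1: sp ✓
C2: sp ✓
C3: sp3
C4: sp ✓
C5: sp ✓
C6: sp2
C7: sp ✓
C8: sp2
5 carbons are sp.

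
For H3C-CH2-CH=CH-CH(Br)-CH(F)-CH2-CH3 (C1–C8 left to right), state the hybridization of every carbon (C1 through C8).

C1 has 4 σ bonds: steric number 4 → sp3.
C2: 4 σ bonds; 4 regions of electron density → sp3.
C3 — 3 σ bonds, plus one π bond. Steric number 3, so sp2.
C4 carries 3 σ bonds, plus one π bond, giving a steric number of 3, so it is sp2.
C5 carries 4 σ bonds, giving a steric number of 4, so it is sp3.
C6 has 4 σ bonds: steric number 4 → sp3.
C7 has 4 σ bonds: steric number 4 → sp3.
C8: 4 σ bonds; 4 regions of electron density → sp3.

C1 sp3, C2 sp3, C3 sp2, C4 sp2, C5 sp3, C6 sp3, C7 sp3, C8 sp3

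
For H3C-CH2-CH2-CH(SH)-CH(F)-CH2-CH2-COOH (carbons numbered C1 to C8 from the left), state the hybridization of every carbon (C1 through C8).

C1 — 4 σ bonds. Steric number 4, so sp3.
C2 is sp3: 4 σ bonds, 4 electron-density regions.
C3 — 4 σ bonds. Steric number 4, so sp3.
C4 is sp3: 4 σ bonds, 4 electron-density regions.
C5 is sp3: 4 σ bonds, 4 electron-density regions.
C6 (4 σ bonds) has steric number 4: sp3.
C7 is sp3: 4 σ bonds, 4 electron-density regions.
C8 carries 3 σ bonds, plus one π bond, giving a steric number of 3, so it is sp2.

C1 sp3, C2 sp3, C3 sp3, C4 sp3, C5 sp3, C6 sp3, C7 sp3, C8 sp2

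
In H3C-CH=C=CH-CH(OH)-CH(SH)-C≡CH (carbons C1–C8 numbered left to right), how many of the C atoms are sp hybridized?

3

C1: sp3
C2: sp2
C3: sp ✓
C4: sp2
C5: sp3
C6: sp3
C7: sp ✓
C8: sp ✓
C3, C7, C8 → 3 sp carbons.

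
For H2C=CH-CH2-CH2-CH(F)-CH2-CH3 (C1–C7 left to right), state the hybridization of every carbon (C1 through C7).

C1 sp2, C2 sp2, C3 sp3, C4 sp3, C5 sp3, C6 sp3, C7 sp3

C1 has 3 σ bonds, plus one π bond: steric number 3 → sp2.
C2 — 3 σ bonds, plus one π bond. Steric number 3, so sp2.
C3 — 4 σ bonds. Steric number 4, so sp3.
C4 has 4 σ bonds: steric number 4 → sp3.
C5 has 4 σ bonds: steric number 4 → sp3.
C6 is sp3: 4 σ bonds, 4 electron-density regions.
C7: 4 σ bonds; 4 regions of electron density → sp3.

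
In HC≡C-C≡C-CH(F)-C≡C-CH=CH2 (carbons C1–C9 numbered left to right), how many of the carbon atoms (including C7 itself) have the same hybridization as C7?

6

C7 is sp (two π bonds).
C1: sp ✓
C2: sp ✓
C3: sp ✓
C4: sp ✓
C5: sp3
C6: sp ✓
C7: sp ✓
C8: sp2
C9: sp2
6 carbons are sp.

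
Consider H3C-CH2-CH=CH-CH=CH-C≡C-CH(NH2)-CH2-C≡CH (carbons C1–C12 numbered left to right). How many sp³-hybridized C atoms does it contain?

4

C1: sp3 ✓
C2: sp3 ✓
C3: sp2
C4: sp2
C5: sp2
C6: sp2
C7: sp
C8: sp
C9: sp3 ✓
C10: sp3 ✓
C11: sp
C12: sp
C1, C2, C9, C10 → 4 sp3 carbons.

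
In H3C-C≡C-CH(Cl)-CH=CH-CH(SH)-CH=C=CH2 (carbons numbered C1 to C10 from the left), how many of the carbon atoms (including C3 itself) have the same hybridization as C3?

C3 is sp (two π bonds).
C1: sp3
C2: sp ✓
C3: sp ✓
C4: sp3
C5: sp2
C6: sp2
C7: sp3
C8: sp2
C9: sp ✓
C10: sp2
3 carbons are sp.

3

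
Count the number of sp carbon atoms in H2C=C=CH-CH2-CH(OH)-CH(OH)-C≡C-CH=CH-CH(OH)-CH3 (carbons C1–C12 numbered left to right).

3

C1: sp2
C2: sp ✓
C3: sp2
C4: sp3
C5: sp3
C6: sp3
C7: sp ✓
C8: sp ✓
C9: sp2
C10: sp2
C11: sp3
C12: sp3
C2, C7, C8 → 3 sp carbons.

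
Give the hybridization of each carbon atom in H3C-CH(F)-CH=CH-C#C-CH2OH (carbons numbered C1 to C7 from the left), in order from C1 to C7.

C1: 4 σ bonds; 4 regions of electron density → sp3.
C2 carries 4 σ bonds, giving a steric number of 4, so it is sp3.
C3 has 3 σ bonds, plus one π bond: steric number 3 → sp2.
C4: 3 σ bonds, plus one π bond — 3 electron domains, sp2.
C5: 2 σ bonds, plus two π bonds — 2 electron domains, sp.
C6: 2 σ bonds, plus two π bonds — 2 electron domains, sp.
C7 is sp3: 4 σ bonds, 4 electron-density regions.

C1 sp3, C2 sp3, C3 sp2, C4 sp2, C5 sp, C6 sp, C7 sp3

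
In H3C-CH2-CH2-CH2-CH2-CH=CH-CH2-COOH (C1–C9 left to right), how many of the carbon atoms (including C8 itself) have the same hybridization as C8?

C8 is sp3 (only σ bonds).
C1: sp3 ✓
C2: sp3 ✓
C3: sp3 ✓
C4: sp3 ✓
C5: sp3 ✓
C6: sp2
C7: sp2
C8: sp3 ✓
C9: sp2
6 carbons are sp3.

6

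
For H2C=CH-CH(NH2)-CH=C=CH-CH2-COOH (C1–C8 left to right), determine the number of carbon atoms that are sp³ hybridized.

C1: sp2
C2: sp2
C3: sp3 ✓
C4: sp2
C5: sp
C6: sp2
C7: sp3 ✓
C8: sp2
C3, C7 → 2 sp3 carbons.

2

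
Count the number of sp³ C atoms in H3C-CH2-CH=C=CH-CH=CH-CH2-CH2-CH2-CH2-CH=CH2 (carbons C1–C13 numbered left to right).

6

C1: sp3 ✓
C2: sp3 ✓
C3: sp2
C4: sp
C5: sp2
C6: sp2
C7: sp2
C8: sp3 ✓
C9: sp3 ✓
C10: sp3 ✓
C11: sp3 ✓
C12: sp2
C13: sp2
C1, C2, C8, C9, C10, C11 → 6 sp3 carbons.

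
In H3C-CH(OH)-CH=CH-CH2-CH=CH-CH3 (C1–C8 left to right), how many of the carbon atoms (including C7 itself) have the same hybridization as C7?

C7 is sp2 (one π bond).
C1: sp3
C2: sp3
C3: sp2 ✓
C4: sp2 ✓
C5: sp3
C6: sp2 ✓
C7: sp2 ✓
C8: sp3
4 carbons are sp2.

4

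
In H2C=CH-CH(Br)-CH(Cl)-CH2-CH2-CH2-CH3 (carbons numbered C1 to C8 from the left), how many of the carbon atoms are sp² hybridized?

C1: sp2 ✓
C2: sp2 ✓
C3: sp3
C4: sp3
C5: sp3
C6: sp3
C7: sp3
C8: sp3
C1, C2 → 2 sp2 carbons.

2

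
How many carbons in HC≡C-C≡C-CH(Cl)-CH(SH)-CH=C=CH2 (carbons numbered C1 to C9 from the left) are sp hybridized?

5

C1: sp ✓
C2: sp ✓
C3: sp ✓
C4: sp ✓
C5: sp3
C6: sp3
C7: sp2
C8: sp ✓
C9: sp2
C1, C2, C3, C4, C8 → 5 sp carbons.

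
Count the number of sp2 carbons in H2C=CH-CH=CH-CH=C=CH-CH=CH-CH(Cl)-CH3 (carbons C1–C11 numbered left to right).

C1: sp2 ✓
C2: sp2 ✓
C3: sp2 ✓
C4: sp2 ✓
C5: sp2 ✓
C6: sp
C7: sp2 ✓
C8: sp2 ✓
C9: sp2 ✓
C10: sp3
C11: sp3
C1, C2, C3, C4, C5, C7, C8, C9 → 8 sp2 carbons.

8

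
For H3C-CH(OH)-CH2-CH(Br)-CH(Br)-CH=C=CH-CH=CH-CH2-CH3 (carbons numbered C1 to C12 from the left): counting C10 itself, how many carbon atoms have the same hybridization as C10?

C10 is sp2 (one π bond).
C1: sp3
C2: sp3
C3: sp3
C4: sp3
C5: sp3
C6: sp2 ✓
C7: sp
C8: sp2 ✓
C9: sp2 ✓
C10: sp2 ✓
C11: sp3
C12: sp3
4 carbons are sp2.

4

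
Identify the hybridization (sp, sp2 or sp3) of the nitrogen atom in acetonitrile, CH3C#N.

N has one σ bond and one lone pair: steric number 2 → sp.

sp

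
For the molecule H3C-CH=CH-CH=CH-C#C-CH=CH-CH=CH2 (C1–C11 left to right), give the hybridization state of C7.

C7 has 2 σ bonds, plus two π bonds: steric number 2 → sp.

sp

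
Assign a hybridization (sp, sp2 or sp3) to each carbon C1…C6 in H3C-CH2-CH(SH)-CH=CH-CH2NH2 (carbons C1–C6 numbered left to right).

C1 is sp3: 4 σ bonds, 4 electron-density regions.
C2 — 4 σ bonds. Steric number 4, so sp3.
C3 carries 4 σ bonds, giving a steric number of 4, so it is sp3.
C4 (3 σ bonds, plus one π bond) has steric number 3: sp2.
C5 has 3 σ bonds, plus one π bond: steric number 3 → sp2.
C6: 4 σ bonds; 4 regions of electron density → sp3.

C1 sp3, C2 sp3, C3 sp3, C4 sp2, C5 sp2, C6 sp3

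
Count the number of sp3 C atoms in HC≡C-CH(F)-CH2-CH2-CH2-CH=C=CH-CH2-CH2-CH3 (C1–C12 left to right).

C1: sp
C2: sp
C3: sp3 ✓
C4: sp3 ✓
C5: sp3 ✓
C6: sp3 ✓
C7: sp2
C8: sp
C9: sp2
C10: sp3 ✓
C11: sp3 ✓
C12: sp3 ✓
C3, C4, C5, C6, C10, C11, C12 → 7 sp3 carbons.

7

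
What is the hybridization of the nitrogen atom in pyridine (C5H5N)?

sp2

N has two σ bonds and one lone pair in the ring plane (steric number 3 → sp2); its p orbital contributes one electron to the aromatic π system via the C=N double bond.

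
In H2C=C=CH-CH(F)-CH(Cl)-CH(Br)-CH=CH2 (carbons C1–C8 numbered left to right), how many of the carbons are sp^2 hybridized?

4

C1: sp2 ✓
C2: sp
C3: sp2 ✓
C4: sp3
C5: sp3
C6: sp3
C7: sp2 ✓
C8: sp2 ✓
C1, C3, C7, C8 → 4 sp2 carbons.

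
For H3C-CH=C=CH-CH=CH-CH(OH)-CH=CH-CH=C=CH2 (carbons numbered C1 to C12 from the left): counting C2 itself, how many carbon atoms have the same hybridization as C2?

C2 is sp2 (one π bond).
C1: sp3
C2: sp2 ✓
C3: sp
C4: sp2 ✓
C5: sp2 ✓
C6: sp2 ✓
C7: sp3
C8: sp2 ✓
C9: sp2 ✓
C10: sp2 ✓
C11: sp
C12: sp2 ✓
8 carbons are sp2.

8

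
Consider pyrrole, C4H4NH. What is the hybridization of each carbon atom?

Each carbon atom (3 σ bonds, plus one π bond) has steric number 3: sp2.

sp^2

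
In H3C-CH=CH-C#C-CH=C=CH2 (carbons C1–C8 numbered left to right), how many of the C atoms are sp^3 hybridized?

1

C1: sp3 ✓
C2: sp2
C3: sp2
C4: sp
C5: sp
C6: sp2
C7: sp
C8: sp2
C1 → 1 sp3 carbon.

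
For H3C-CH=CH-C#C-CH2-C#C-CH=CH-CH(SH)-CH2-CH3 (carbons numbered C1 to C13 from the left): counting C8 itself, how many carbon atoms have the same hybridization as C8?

4

C8 is sp (two π bonds).
C1: sp3
C2: sp2
C3: sp2
C4: sp ✓
C5: sp ✓
C6: sp3
C7: sp ✓
C8: sp ✓
C9: sp2
C10: sp2
C11: sp3
C12: sp3
C13: sp3
4 carbons are sp.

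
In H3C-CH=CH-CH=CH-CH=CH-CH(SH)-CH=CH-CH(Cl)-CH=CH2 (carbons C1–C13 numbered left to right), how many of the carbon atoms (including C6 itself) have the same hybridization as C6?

C6 is sp2 (one π bond).
C1: sp3
C2: sp2 ✓
C3: sp2 ✓
C4: sp2 ✓
C5: sp2 ✓
C6: sp2 ✓
C7: sp2 ✓
C8: sp3
C9: sp2 ✓
C10: sp2 ✓
C11: sp3
C12: sp2 ✓
C13: sp2 ✓
10 carbons are sp2.

10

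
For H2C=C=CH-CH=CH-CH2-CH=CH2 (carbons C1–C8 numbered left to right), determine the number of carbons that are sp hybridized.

C1: sp2
C2: sp ✓
C3: sp2
C4: sp2
C5: sp2
C6: sp3
C7: sp2
C8: sp2
C2 → 1 sp carbon.

1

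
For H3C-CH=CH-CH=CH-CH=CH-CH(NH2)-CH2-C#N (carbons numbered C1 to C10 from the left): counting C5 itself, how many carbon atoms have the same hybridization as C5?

C5 is sp2 (one π bond).
C1: sp3
C2: sp2 ✓
C3: sp2 ✓
C4: sp2 ✓
C5: sp2 ✓
C6: sp2 ✓
C7: sp2 ✓
C8: sp3
C9: sp3
C10: sp
6 carbons are sp2.

6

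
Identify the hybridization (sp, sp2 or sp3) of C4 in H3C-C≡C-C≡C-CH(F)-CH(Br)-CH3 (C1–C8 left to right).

C4 carries 2 σ bonds, plus two π bonds, giving a steric number of 2, so it is sp.

sp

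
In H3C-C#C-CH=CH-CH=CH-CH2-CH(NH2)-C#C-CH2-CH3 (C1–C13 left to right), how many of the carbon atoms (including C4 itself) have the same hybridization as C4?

4

C4 is sp2 (one π bond).
C1: sp3
C2: sp
C3: sp
C4: sp2 ✓
C5: sp2 ✓
C6: sp2 ✓
C7: sp2 ✓
C8: sp3
C9: sp3
C10: sp
C11: sp
C12: sp3
C13: sp3
4 carbons are sp2.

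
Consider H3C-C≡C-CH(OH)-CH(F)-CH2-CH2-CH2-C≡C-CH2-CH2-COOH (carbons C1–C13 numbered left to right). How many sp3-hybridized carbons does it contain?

8

C1: sp3 ✓
C2: sp
C3: sp
C4: sp3 ✓
C5: sp3 ✓
C6: sp3 ✓
C7: sp3 ✓
C8: sp3 ✓
C9: sp
C10: sp
C11: sp3 ✓
C12: sp3 ✓
C13: sp2
C1, C4, C5, C6, C7, C8, C11, C12 → 8 sp3 carbons.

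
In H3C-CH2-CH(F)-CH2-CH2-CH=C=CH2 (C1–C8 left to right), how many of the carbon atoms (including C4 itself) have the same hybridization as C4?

5

C4 is sp3 (only σ bonds).
C1: sp3 ✓
C2: sp3 ✓
C3: sp3 ✓
C4: sp3 ✓
C5: sp3 ✓
C6: sp2
C7: sp
C8: sp2
5 carbons are sp3.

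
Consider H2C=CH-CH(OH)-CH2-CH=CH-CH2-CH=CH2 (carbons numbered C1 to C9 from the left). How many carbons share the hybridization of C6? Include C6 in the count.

6

C6 is sp2 (one π bond).
C1: sp2 ✓
C2: sp2 ✓
C3: sp3
C4: sp3
C5: sp2 ✓
C6: sp2 ✓
C7: sp3
C8: sp2 ✓
C9: sp2 ✓
6 carbons are sp2.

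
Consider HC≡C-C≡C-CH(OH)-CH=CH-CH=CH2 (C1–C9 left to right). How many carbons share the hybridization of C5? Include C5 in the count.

1

C5 is sp3 (only σ bonds).
C1: sp
C2: sp
C3: sp
C4: sp
C5: sp3 ✓
C6: sp2
C7: sp2
C8: sp2
C9: sp2
1 carbon is sp3.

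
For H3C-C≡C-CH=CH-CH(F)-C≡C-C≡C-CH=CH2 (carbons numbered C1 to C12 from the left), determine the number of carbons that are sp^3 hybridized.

C1: sp3 ✓
C2: sp
C3: sp
C4: sp2
C5: sp2
C6: sp3 ✓
C7: sp
C8: sp
C9: sp
C10: sp
C11: sp2
C12: sp2
C1, C6 → 2 sp3 carbons.

2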